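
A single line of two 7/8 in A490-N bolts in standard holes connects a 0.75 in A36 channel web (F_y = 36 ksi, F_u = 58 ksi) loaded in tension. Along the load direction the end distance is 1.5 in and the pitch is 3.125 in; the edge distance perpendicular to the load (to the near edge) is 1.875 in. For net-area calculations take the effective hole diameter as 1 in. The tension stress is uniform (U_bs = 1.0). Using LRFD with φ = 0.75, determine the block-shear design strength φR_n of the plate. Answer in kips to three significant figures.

Shear plane L_v = 1.5 + 1·3.125 = 4.625 in; A_gv = 4.625 × 0.75 = 3.469 in².
A_nv = (4.625 − 1.5·1) × 0.75 = 2.344 in².
A_nt = (1.875 − 0.5·1) × 0.75 = 1.031 in².
0.6 F_u A_nv = 81.56 kips; 0.6 F_y A_gv = 74.92 kips → shear yielding governs the shear term.
R_n = 74.92 + 1.0 × 58 × 1.031 = 134.7 kips.
Design strength φR_n = 0.75 × 134.7 = 101 kips.

101 kips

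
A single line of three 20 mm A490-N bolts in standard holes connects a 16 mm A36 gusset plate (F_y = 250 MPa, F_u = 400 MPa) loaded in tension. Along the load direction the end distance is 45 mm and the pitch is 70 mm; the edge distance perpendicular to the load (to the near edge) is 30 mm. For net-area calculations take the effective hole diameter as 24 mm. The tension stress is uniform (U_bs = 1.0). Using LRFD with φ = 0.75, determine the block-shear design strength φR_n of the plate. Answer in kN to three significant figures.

Shear plane L_v = 45 + 2·70 = 185 mm; A_gv = 185 × 16 = 2960 mm².
A_nv = (185 − 2.5·24) × 16 = 2000 mm².
A_nt = (30 − 0.5·24) × 16 = 288 mm².
0.6 F_u A_nv = 480 kN; 0.6 F_y A_gv = 444 kN → shear yielding governs the shear term.
R_n = 444 + 1.0 × 400 × 288 / 1000 = 559.2 kN.
Design strength φR_n = 0.75 × 559.2 = 419 kN.

419 kN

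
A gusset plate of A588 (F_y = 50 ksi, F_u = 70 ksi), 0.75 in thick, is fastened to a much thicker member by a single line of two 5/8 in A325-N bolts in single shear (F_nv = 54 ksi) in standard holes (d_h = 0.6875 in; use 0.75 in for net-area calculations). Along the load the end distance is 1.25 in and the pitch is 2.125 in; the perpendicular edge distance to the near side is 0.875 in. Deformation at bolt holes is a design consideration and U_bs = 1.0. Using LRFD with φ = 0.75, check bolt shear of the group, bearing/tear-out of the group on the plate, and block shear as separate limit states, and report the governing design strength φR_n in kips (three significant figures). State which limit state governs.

24.9 kips (bolt shear governs)

Bolt shear: A_b = π·0.625²/4 = 0.3068 in²; R_n = 54 × 0.3068 × 2 × 1 = 33.13 kips → 0.75 × 33.13 = 24.9 kips.
Bearing: edge l_c = 0.9062, r_n = 57.09 kips; interior l_c = 1.438, r_n = 78.75 kips; R_n = 57.09 + 1·78.75 = 135.8 kips → 102 kips.
Block shear: A_gv = 2.531, A_nv = 1.688, A_nt = 0.375 in²; R_n = min(0.6F_uA_nv, 0.6F_yA_gv) + U_bs·F_u·A_nt = 97.12 kips → 72.8 kips.
Bolt shear governs: 24.9 kips.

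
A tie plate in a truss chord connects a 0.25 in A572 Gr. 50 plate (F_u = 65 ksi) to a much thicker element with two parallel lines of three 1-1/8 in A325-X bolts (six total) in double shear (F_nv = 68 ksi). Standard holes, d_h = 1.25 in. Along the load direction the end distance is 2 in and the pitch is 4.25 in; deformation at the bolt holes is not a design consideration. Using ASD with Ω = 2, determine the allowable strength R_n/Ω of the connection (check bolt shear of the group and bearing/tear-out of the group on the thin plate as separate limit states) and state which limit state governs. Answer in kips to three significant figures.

143 kips (bearing governs)

Bolt shear: A_b = π·1.125²/4 = 0.994 in²; R_n = 68 × 0.994 × 6 × 2 = 811.1 kips → 811.1 / 2 = 406 kips.
Bearing (1.5 l_c t F_u ≤ 3.0 d t F_u): upper limit = 3.0·1.125·0.25·65 = 54.84 kips.
  Edge l_c = 2 − 1.25/2 = 1.375 → r_n = 33.52 kips; interior l_c = 4.25 − 1.25 = 3 → r_n = 54.84 kips.
  R_n,bearing = 2·33.52 + 4·54.84 = 286.4 kips → 286.4 / 2 = 143 kips.
Bearing governs: 143 kips.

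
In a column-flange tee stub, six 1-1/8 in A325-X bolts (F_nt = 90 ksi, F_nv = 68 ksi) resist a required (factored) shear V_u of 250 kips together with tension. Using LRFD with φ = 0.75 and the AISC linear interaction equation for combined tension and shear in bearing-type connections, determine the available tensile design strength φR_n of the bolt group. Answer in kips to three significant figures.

A_b = π·1.125²/4 = 0.994 in²; f_rv = 250 / (6 × 0.994) = 41.92 ksi.
F'_nt = 1.3 F_nt − (F_nt / φF_nv) f_rv = 1.3·90 − (90/(0.75·68))·41.92 = 43.03 ksi, capped at F_nt → F'_nt = 43.03 ksi.
R_n = F'_nt · A_b · n = 43.03 × 0.994 × 6 = 256.6 kips.
Design strength φR_n = 0.75 × 256.6 = 192 kips.

192 kips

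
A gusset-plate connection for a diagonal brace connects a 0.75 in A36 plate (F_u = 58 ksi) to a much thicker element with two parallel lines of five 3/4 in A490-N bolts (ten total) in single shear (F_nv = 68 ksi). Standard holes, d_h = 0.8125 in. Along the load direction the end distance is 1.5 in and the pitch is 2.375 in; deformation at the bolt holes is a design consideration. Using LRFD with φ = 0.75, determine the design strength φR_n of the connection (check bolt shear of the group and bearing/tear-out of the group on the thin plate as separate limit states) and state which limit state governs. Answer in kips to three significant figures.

225 kips (bolt shear governs)

Bolt shear: A_b = π·0.75²/4 = 0.4418 in²; R_n = 68 × 0.4418 × 10 × 1 = 300.4 kips → 0.75 × 300.4 = 225 kips.
Bearing (1.2 l_c t F_u ≤ 2.4 d t F_u): upper limit = 2.4·0.75·0.75·58 = 78.3 kips.
  Edge l_c = 1.5 − 0.8125/2 = 1.094 → r_n = 57.09 kips; interior l_c = 2.375 − 0.8125 = 1.562 → r_n = 78.3 kips.
  R_n,bearing = 2·57.09 + 8·78.3 = 740.6 kips → 0.75 × 740.6 = 555 kips.
Bolt shear governs: 225 kips.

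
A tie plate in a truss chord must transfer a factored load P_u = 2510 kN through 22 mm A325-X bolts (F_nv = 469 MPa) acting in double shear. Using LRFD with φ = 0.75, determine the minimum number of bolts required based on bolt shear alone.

A_b = π·22²/4 = 380.1 mm².
Per-bolt design strength φR_n = 0.75 × 469 × 380.1 × 2 / 1000 = 267.4 kN.
n ≥ 2510 / 267.4 = 9.386 → use 10 bolts.

10 bolts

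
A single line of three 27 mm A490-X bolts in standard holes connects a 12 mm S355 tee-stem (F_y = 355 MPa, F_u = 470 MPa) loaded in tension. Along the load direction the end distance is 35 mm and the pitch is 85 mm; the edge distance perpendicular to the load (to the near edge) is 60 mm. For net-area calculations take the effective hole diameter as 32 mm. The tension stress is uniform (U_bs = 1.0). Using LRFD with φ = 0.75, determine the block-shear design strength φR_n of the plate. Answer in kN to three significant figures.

Shear plane L_v = 35 + 2·85 = 205 mm; A_gv = 205 × 12 = 2460 mm².
A_nv = (205 − 2.5·32) × 12 = 1500 mm².
A_nt = (60 − 0.5·32) × 12 = 528 mm².
0.6 F_u A_nv = 423 kN; 0.6 F_y A_gv = 524 kN → shear rupture governs the shear term.
R_n = 423 + 1.0 × 470 × 528 / 1000 = 671.2 kN.
Design strength φR_n = 0.75 × 671.2 = 503 kN.

503 kN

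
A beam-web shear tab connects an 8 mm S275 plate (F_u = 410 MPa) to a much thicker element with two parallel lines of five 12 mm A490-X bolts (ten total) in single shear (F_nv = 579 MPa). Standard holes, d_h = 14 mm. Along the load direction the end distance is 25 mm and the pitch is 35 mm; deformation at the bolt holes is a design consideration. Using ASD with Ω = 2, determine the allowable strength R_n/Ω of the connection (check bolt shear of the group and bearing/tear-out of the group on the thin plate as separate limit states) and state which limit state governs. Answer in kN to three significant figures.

Bolt shear: A_b = π·12²/4 = 113.1 mm²; R_n = 579 × 113.1 × 10 × 1 / 1000 = 654.8 kN → 654.8 / 2 = 327 kN.
Bearing (1.2 l_c t F_u ≤ 2.4 d t F_u): upper limit = 2.4·12·8·410 / 1000 = 94.46 kN.
  Edge l_c = 25 − 14/2 = 18 → r_n = 70.85 kN; interior l_c = 35 − 14 = 21 → r_n = 82.66 kN.
  R_n,bearing = 2·70.85 + 8·82.66 = 802.9 kN → 802.9 / 2 = 401 kN.
Bolt shear governs: 327 kN.

327 kN (bolt shear governs)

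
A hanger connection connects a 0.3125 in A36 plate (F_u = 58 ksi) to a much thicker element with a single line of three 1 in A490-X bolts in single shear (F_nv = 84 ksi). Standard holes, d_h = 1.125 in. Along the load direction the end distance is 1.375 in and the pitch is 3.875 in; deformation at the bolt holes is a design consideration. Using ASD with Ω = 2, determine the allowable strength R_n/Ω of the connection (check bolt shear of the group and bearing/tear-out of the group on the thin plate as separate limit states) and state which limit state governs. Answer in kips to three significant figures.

52.3 kips (bearing governs)

Bolt shear: A_b = π·1²/4 = 0.7854 in²; R_n = 84 × 0.7854 × 3 × 1 = 197.9 kips → 197.9 / 2 = 99 kips.
Bearing (1.2 l_c t F_u ≤ 2.4 d t F_u): upper limit = 2.4·1·0.3125·58 = 43.5 kips.
  Edge l_c = 1.375 − 1.125/2 = 0.8125 → r_n = 17.67 kips; interior l_c = 3.875 − 1.125 = 2.75 → r_n = 43.5 kips.
  R_n,bearing = 1·17.67 + 2·43.5 = 104.7 kips → 104.7 / 2 = 52.3 kips.
Bearing governs: 52.3 kips.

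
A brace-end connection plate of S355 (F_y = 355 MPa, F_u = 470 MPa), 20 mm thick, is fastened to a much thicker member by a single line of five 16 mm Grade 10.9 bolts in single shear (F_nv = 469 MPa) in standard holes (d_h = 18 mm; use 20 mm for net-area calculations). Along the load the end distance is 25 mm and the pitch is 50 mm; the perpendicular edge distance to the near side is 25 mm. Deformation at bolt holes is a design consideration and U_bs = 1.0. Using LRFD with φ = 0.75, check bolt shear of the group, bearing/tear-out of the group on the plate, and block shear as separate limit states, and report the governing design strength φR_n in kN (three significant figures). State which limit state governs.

354 kN (bolt shear governs)

Bolt shear: A_b = π·16²/4 = 201.1 mm²; R_n = 469 × 201.1 × 5 × 1 / 1000 = 471.5 kN → 0.75 × 471.5 = 354 kN.
Bearing: edge l_c = 16, r_n = 180.5 kN; interior l_c = 32, r_n = 361 kN; R_n = 180.5 + 4·361 = 1624 kN → 1220 kN.
Block shear: A_gv = 4500, A_nv = 2700, A_nt = 300 mm²; R_n = min(0.6F_uA_nv, 0.6F_yA_gv) + U_bs·F_u·A_nt = 902.4 kN → 677 kN.
Bolt shear governs: 354 kN.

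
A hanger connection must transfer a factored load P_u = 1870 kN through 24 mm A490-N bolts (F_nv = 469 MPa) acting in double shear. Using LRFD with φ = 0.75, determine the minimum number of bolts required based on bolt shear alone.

6 bolts

A_b = π·24²/4 = 452.4 mm².
Per-bolt design strength φR_n = 0.75 × 469 × 452.4 × 2 / 1000 = 318.3 kN.
n ≥ 1870 / 318.3 = 5.876 → use 6 bolts.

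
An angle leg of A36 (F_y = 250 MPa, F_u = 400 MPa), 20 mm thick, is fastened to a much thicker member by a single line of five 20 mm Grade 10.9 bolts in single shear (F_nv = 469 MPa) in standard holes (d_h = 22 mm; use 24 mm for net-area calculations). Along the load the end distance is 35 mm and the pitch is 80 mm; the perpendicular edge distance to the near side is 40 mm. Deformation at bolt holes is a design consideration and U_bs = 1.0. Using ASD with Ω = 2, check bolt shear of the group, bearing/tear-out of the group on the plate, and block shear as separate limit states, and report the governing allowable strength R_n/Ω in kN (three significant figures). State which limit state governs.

368 kN (bolt shear governs)

Bolt shear: A_b = π·20²/4 = 314.2 mm²; R_n = 469 × 314.2 × 5 × 1 / 1000 = 736.7 kN → 736.7 / 2 = 368 kN.
Bearing: edge l_c = 24, r_n = 230.4 kN; interior l_c = 58, r_n = 384 kN; R_n = 230.4 + 4·384 = 1766 kN → 883 kN.
Block shear: A_gv = 7100, A_nv = 4940, A_nt = 560 mm²; R_n = min(0.6F_uA_nv, 0.6F_yA_gv) + U_bs·F_u·A_nt = 1289 kN → 644 kN.
Bolt shear governs: 368 kN.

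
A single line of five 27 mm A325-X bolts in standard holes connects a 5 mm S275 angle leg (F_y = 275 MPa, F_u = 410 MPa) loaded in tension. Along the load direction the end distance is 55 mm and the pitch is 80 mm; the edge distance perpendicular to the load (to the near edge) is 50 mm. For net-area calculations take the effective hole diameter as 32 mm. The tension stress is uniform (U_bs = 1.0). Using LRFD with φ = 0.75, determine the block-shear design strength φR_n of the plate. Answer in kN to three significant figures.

265 kN

Shear plane L_v = 55 + 4·80 = 375 mm; A_gv = 375 × 5 = 1875 mm².
A_nv = (375 − 4.5·32) × 5 = 1155 mm².
A_nt = (50 − 0.5·32) × 5 = 170 mm².
0.6 F_u A_nv = 284.1 kN; 0.6 F_y A_gv = 309.4 kN → shear rupture governs the shear term.
R_n = 284.1 + 1.0 × 410 × 170 / 1000 = 353.8 kN.
Design strength φR_n = 0.75 × 353.8 = 265 kN.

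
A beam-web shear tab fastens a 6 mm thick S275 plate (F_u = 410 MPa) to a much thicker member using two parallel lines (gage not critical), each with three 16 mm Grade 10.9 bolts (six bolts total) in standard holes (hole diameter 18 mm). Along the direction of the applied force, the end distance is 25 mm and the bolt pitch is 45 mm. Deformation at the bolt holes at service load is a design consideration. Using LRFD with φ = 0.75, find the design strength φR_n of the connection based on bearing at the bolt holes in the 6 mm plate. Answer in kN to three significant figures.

310 kN

Per bolt r_n = 1.2 l_c t F_u ≤ 2.4 d t F_u; upper limit = 2.4 × 16 × 6 × 410 / 1000 = 94.46 kN.
Edge bolt: l_c = 25 − 18/2 = 16 mm → 1.2 × 16 × 6 × 410 / 1000 = 47.23 → r_n = 47.23 kN.
Interior bolts: l_c = 45 − 18 = 27 mm → 1.2 × 27 × 6 × 410 / 1000 = 79.7 → r_n = 79.7 kN.
R_n = 2 × 47.23 + 4 × 79.7 = 413.3 kN.
Design strength φR_n = 0.75 × 413.3 = 310 kN.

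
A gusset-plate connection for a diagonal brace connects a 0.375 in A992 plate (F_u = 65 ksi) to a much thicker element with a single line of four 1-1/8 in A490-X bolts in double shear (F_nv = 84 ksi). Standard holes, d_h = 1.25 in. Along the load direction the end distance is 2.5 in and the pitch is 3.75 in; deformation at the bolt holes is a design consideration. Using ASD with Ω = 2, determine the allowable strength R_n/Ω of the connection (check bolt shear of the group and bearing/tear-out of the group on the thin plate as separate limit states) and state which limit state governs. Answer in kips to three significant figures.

126 kips (bearing governs)

Bolt shear: A_b = π·1.125²/4 = 0.994 in²; R_n = 84 × 0.994 × 4 × 2 = 668 kips → 668 / 2 = 334 kips.
Bearing (1.2 l_c t F_u ≤ 2.4 d t F_u): upper limit = 2.4·1.125·0.375·65 = 65.81 kips.
  Edge l_c = 2.5 − 1.25/2 = 1.875 → r_n = 54.84 kips; interior l_c = 3.75 − 1.25 = 2.5 → r_n = 65.81 kips.
  R_n,bearing = 1·54.84 + 3·65.81 = 252.3 kips → 252.3 / 2 = 126 kips.
Bearing governs: 126 kips.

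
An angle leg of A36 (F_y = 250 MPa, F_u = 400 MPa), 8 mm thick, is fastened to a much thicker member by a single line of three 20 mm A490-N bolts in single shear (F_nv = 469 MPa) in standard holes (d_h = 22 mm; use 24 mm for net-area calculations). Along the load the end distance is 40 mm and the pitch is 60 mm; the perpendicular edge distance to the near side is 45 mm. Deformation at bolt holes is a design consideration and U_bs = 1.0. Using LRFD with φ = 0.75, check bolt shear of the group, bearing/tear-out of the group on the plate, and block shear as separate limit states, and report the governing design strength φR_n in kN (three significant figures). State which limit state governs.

Bolt shear: A_b = π·20²/4 = 314.2 mm²; R_n = 469 × 314.2 × 3 × 1 / 1000 = 442 kN → 0.75 × 442 = 332 kN.
Bearing: edge l_c = 29, r_n = 111.4 kN; interior l_c = 38, r_n = 145.9 kN; R_n = 111.4 + 2·145.9 = 403.2 kN → 302 kN.
Block shear: A_gv = 1280, A_nv = 800, A_nt = 264 mm²; R_n = min(0.6F_uA_nv, 0.6F_yA_gv) + U_bs·F_u·A_nt = 297.6 kN → 223 kN.
Block shear governs: 223 kN.

223 kN (block shear governs)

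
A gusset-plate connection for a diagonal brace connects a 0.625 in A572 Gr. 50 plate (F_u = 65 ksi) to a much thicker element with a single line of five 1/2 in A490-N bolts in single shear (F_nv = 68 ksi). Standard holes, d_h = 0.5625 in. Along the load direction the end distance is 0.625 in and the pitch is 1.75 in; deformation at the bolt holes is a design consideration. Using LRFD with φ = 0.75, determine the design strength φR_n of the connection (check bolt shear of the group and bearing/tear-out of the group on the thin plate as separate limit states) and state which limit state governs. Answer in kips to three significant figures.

Bolt shear: A_b = π·0.5²/4 = 0.1963 in²; R_n = 68 × 0.1963 × 5 × 1 = 66.76 kips → 0.75 × 66.76 = 50.1 kips.
Bearing (1.2 l_c t F_u ≤ 2.4 d t F_u): upper limit = 2.4·0.5·0.625·65 = 48.75 kips.
  Edge l_c = 0.625 − 0.5625/2 = 0.3438 → r_n = 16.76 kips; interior l_c = 1.75 − 0.5625 = 1.188 → r_n = 48.75 kips.
  R_n,bearing = 1·16.76 + 4·48.75 = 211.8 kips → 0.75 × 211.8 = 159 kips.
Bolt shear governs: 50.1 kips.

50.1 kips (bolt shear governs)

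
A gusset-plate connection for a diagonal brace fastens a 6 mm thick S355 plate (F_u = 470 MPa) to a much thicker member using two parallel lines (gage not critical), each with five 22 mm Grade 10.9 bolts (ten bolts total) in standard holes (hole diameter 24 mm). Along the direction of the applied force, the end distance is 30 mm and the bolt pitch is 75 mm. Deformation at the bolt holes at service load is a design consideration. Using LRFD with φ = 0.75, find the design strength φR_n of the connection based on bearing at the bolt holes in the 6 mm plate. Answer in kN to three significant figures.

Per bolt r_n = 1.2 l_c t F_u ≤ 2.4 d t F_u; upper limit = 2.4 × 22 × 6 × 470 / 1000 = 148.9 kN.
Edge bolt: l_c = 30 − 24/2 = 18 mm → 1.2 × 18 × 6 × 470 / 1000 = 60.91 → r_n = 60.91 kN.
Interior bolts: l_c = 75 − 24 = 51 mm → 1.2 × 51 × 6 × 470 / 1000 = 172.6 → r_n = 148.9 kN.
R_n = 2 × 60.91 + 8 × 148.9 = 1313 kN.
Design strength φR_n = 0.75 × 1313 = 985 kN.

985 kN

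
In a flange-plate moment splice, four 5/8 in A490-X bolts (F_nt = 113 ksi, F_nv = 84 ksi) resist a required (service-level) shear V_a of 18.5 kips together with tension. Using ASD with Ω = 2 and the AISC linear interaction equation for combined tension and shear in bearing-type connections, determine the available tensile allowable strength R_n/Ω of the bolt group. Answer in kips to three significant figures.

65.2 kips

A_b = π·0.625²/4 = 0.3068 in²; f_rv = 18.5 / (4 × 0.3068) = 15.08 ksi.
F'_nt = 1.3 F_nt − (Ω F_nt / F_nv) f_rv = 1.3·113 − (2·113/84)·15.08 = 106.3 ksi, capped at F_nt → F'_nt = 106.3 ksi.
R_n = F'_nt · A_b · n = 106.3 × 0.3068 × 4 = 130.5 kips.
Allowable strength R_n/Ω = 130.5 / 2 = 65.2 kips.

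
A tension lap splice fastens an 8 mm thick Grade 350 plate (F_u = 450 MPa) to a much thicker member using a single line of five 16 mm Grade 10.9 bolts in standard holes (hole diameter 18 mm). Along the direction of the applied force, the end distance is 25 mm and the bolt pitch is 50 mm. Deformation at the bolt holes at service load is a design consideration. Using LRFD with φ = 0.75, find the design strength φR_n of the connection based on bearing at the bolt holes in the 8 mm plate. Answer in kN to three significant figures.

Per bolt r_n = 1.2 l_c t F_u ≤ 2.4 d t F_u; upper limit = 2.4 × 16 × 8 × 450 / 1000 = 138.2 kN.
Edge bolt: l_c = 25 − 18/2 = 16 mm → 1.2 × 16 × 8 × 450 / 1000 = 69.12 → r_n = 69.12 kN.
Interior bolts: l_c = 50 − 18 = 32 mm → 1.2 × 32 × 8 × 450 / 1000 = 138.2 → r_n = 138.2 kN.
R_n = 1 × 69.12 + 4 × 138.2 = 622.1 kN.
Design strength φR_n = 0.75 × 622.1 = 467 kN.

467 kN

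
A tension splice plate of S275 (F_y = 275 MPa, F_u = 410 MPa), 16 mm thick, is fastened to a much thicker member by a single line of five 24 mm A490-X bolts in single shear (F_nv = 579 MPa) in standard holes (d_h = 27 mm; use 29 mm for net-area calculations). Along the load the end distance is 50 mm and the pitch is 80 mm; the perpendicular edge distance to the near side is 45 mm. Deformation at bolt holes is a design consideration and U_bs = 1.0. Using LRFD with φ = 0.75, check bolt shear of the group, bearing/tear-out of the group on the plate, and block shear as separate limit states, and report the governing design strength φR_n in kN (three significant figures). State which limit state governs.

Bolt shear: A_b = π·24²/4 = 452.4 mm²; R_n = 579 × 452.4 × 5 × 1 / 1000 = 1310 kN → 0.75 × 1310 = 982 kN.
Bearing: edge l_c = 36.5, r_n = 287.3 kN; interior l_c = 53, r_n = 377.9 kN; R_n = 287.3 + 4·377.9 = 1799 kN → 1350 kN.
Block shear: A_gv = 5920, A_nv = 3832, A_nt = 488 mm²; R_n = min(0.6F_uA_nv, 0.6F_yA_gv) + U_bs·F_u·A_nt = 1143 kN → 857 kN.
Block shear governs: 857 kN.

857 kN (block shear governs)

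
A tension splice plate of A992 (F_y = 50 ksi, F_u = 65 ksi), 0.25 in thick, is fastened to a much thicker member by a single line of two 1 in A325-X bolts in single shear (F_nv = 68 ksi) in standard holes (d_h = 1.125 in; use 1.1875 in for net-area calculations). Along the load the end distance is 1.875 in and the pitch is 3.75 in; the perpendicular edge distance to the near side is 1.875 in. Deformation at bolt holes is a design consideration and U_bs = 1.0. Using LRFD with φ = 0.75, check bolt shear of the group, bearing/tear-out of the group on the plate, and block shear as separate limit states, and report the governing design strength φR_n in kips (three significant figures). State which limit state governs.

Bolt shear: A_b = π·1²/4 = 0.7854 in²; R_n = 68 × 0.7854 × 2 × 1 = 106.8 kips → 0.75 × 106.8 = 80.1 kips.
Bearing: edge l_c = 1.312, r_n = 25.59 kips; interior l_c = 2.625, r_n = 39 kips; R_n = 25.59 + 1·39 = 64.59 kips → 48.4 kips.
Block shear: A_gv = 1.406, A_nv = 0.9609, A_nt = 0.3203 in²; R_n = min(0.6F_uA_nv, 0.6F_yA_gv) + U_bs·F_u·A_nt = 58.3 kips → 43.7 kips.
Block shear governs: 43.7 kips.

43.7 kips (block shear governs)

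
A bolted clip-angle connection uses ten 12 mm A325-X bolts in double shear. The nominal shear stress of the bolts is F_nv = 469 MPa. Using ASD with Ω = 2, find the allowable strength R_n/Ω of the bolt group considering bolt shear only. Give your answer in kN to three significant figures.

A_b = π × 12² / 4 = 113.1 mm².
R_n = F_nv · A_b · n · n_s = 469 × 113.1 × 10 × 2 / 1000 = 1061 kN.
Allowable strength R_n/Ω = 1061 / 2 = 530 kN.

530 kN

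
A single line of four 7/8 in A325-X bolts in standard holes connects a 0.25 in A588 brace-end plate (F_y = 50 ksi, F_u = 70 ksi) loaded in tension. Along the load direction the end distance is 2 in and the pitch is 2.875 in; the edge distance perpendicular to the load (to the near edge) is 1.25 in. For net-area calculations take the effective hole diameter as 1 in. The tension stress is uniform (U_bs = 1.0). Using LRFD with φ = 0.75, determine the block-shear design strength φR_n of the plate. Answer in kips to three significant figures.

66 kips

Shear plane L_v = 2 + 3·2.875 = 10.62 in; A_gv = 10.62 × 0.25 = 2.656 in².
A_nv = (10.62 − 3.5·1) × 0.25 = 1.781 in².
A_nt = (1.25 − 0.5·1) × 0.25 = 0.1875 in².
0.6 F_u A_nv = 74.81 kips; 0.6 F_y A_gv = 79.69 kips → shear rupture governs the shear term.
R_n = 74.81 + 1.0 × 70 × 0.1875 = 87.94 kips.
Design strength φR_n = 0.75 × 87.94 = 66 kips.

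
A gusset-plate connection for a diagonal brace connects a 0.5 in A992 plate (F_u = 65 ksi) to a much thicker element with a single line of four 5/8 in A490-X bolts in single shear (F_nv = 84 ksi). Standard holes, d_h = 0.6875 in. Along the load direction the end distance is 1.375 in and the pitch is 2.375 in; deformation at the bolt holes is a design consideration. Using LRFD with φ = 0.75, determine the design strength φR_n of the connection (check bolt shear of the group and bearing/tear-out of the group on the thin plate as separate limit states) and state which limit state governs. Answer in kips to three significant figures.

Bolt shear: A_b = π·0.625²/4 = 0.3068 in²; R_n = 84 × 0.3068 × 4 × 1 = 103.1 kips → 0.75 × 103.1 = 77.3 kips.
Bearing (1.2 l_c t F_u ≤ 2.4 d t F_u): upper limit = 2.4·0.625·0.5·65 = 48.75 kips.
  Edge l_c = 1.375 − 0.6875/2 = 1.031 → r_n = 40.22 kips; interior l_c = 2.375 − 0.6875 = 1.688 → r_n = 48.75 kips.
  R_n,bearing = 1·40.22 + 3·48.75 = 186.5 kips → 0.75 × 186.5 = 140 kips.
Bolt shear governs: 77.3 kips.

77.3 kips (bolt shear governs)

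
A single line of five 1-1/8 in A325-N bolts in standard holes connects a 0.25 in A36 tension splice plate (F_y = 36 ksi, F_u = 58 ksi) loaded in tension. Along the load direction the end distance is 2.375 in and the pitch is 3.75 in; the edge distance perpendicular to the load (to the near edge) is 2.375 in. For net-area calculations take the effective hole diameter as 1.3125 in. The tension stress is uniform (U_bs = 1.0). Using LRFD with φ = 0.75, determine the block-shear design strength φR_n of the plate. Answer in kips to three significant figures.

89.1 kips

Shear plane L_v = 2.375 + 4·3.75 = 17.38 in; A_gv = 17.38 × 0.25 = 4.344 in².
A_nv = (17.38 − 4.5·1.3125) × 0.25 = 2.867 in².
A_nt = (2.375 − 0.5·1.3125) × 0.25 = 0.4297 in².
0.6 F_u A_nv = 99.78 kips; 0.6 F_y A_gv = 93.82 kips → shear yielding governs the shear term.
R_n = 93.82 + 1.0 × 58 × 0.4297 = 118.7 kips.
Design strength φR_n = 0.75 × 118.7 = 89.1 kips.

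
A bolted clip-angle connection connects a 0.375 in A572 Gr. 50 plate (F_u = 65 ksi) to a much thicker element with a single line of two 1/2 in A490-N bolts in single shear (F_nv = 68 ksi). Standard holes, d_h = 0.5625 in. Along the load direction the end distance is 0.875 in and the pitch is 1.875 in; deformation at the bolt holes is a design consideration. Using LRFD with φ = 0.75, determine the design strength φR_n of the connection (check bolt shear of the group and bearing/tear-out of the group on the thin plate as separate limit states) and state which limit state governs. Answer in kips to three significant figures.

Bolt shear: A_b = π·0.5²/4 = 0.1963 in²; R_n = 68 × 0.1963 × 2 × 1 = 26.7 kips → 0.75 × 26.7 = 20 kips.
Bearing (1.2 l_c t F_u ≤ 2.4 d t F_u): upper limit = 2.4·0.5·0.375·65 = 29.25 kips.
  Edge l_c = 0.875 − 0.5625/2 = 0.5938 → r_n = 17.37 kips; interior l_c = 1.875 − 0.5625 = 1.312 → r_n = 29.25 kips.
  R_n,bearing = 1·17.37 + 1·29.25 = 46.62 kips → 0.75 × 46.62 = 35 kips.
Bolt shear governs: 20 kips.

20 kips (bolt shear governs)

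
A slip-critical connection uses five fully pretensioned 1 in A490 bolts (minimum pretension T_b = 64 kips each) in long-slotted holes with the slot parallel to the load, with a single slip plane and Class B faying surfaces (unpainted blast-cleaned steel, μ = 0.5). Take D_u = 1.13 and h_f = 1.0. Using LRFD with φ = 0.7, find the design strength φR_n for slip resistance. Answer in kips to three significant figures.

127 kips

R_n = μ · D_u · h_f · T_b · n_s · n_b = 0.5 × 1.13 × 1.0 × 64 × 1 × 5 = 180.8 kips.
Design strength φR_n = 0.7 × 180.8 = 127 kips.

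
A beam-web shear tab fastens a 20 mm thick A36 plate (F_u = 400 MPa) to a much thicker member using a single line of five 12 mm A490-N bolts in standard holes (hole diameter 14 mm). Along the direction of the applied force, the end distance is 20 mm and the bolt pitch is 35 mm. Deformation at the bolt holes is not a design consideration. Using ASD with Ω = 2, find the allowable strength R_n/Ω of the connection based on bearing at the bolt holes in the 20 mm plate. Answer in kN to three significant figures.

582 kN

Per bolt r_n = 1.5 l_c t F_u ≤ 3.0 d t F_u; upper limit = 3.0 × 12 × 20 × 400 / 1000 = 288 kN.
Edge bolt: l_c = 20 − 14/2 = 13 mm → 1.5 × 13 × 20 × 400 / 1000 = 156 → r_n = 156 kN.
Interior bolts: l_c = 35 − 14 = 21 mm → 1.5 × 21 × 20 × 400 / 1000 = 252 → r_n = 252 kN.
R_n = 1 × 156 + 4 × 252 = 1164 kN.
Allowable strength R_n/Ω = 1164 / 2 = 582 kN.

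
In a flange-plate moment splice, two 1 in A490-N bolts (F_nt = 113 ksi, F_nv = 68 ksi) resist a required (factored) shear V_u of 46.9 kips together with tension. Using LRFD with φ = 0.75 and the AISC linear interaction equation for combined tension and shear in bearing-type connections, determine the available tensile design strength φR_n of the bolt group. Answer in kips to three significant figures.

A_b = π·1²/4 = 0.7854 in²; f_rv = 46.9 / (2 × 0.7854) = 29.86 ksi.
F'_nt = 1.3 F_nt − (F_nt / φF_nv) f_rv = 1.3·113 − (113/(0.75·68))·29.86 = 80.75 ksi, capped at F_nt → F'_nt = 80.75 ksi.
R_n = F'_nt · A_b · n = 80.75 × 0.7854 × 2 = 126.8 kips.
Design strength φR_n = 0.75 × 126.8 = 95.1 kips.

95.1 kips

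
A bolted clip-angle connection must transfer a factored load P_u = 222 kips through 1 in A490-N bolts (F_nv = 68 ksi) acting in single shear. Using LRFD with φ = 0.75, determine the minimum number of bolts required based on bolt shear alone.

6 bolts

A_b = π·1²/4 = 0.7854 in².
Per-bolt design strength φR_n = 0.75 × 68 × 0.7854 × 1 = 40.06 kips.
n ≥ 222 / 40.06 = 5.542 → use 6 bolts.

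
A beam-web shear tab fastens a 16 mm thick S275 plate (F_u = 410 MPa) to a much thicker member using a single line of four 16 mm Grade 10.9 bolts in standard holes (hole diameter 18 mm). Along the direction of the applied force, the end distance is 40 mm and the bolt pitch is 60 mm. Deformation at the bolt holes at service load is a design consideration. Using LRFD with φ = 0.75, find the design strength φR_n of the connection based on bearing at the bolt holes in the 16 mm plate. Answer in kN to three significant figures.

Per bolt r_n = 1.2 l_c t F_u ≤ 2.4 d t F_u; upper limit = 2.4 × 16 × 16 × 410 / 1000 = 251.9 kN.
Edge bolt: l_c = 40 − 18/2 = 31 mm → 1.2 × 31 × 16 × 410 / 1000 = 244 → r_n = 244 kN.
Interior bolts: l_c = 60 − 18 = 42 mm → 1.2 × 42 × 16 × 410 / 1000 = 330.6 → r_n = 251.9 kN.
R_n = 1 × 244 + 3 × 251.9 = 999.7 kN.
Design strength φR_n = 0.75 × 999.7 = 750 kN.

750 kN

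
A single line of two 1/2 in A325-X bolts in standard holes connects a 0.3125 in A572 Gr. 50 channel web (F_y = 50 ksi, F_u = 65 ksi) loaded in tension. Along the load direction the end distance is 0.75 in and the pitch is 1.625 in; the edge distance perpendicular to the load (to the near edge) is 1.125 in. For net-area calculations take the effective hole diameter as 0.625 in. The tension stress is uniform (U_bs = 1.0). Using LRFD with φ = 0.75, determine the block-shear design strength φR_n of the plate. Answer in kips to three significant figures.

25.5 kips

Shear plane L_v = 0.75 + 1·1.625 = 2.375 in; A_gv = 2.375 × 0.3125 = 0.7422 in².
A_nv = (2.375 − 1.5·0.625) × 0.3125 = 0.4492 in².
A_nt = (1.125 − 0.5·0.625) × 0.3125 = 0.2539 in².
0.6 F_u A_nv = 17.52 kips; 0.6 F_y A_gv = 22.27 kips → shear rupture governs the shear term.
R_n = 17.52 + 1.0 × 65 × 0.2539 = 34.02 kips.
Design strength φR_n = 0.75 × 34.02 = 25.5 kips.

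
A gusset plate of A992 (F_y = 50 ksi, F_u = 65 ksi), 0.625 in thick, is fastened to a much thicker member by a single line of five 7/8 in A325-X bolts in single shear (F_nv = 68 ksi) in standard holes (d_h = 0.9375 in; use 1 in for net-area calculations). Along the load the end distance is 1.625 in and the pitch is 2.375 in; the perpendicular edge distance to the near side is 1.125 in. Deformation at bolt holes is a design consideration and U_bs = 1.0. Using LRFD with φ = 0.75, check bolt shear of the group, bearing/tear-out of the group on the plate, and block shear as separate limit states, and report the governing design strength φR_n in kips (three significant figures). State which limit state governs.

Bolt shear: A_b = π·0.875²/4 = 0.6013 in²; R_n = 68 × 0.6013 × 5 × 1 = 204.4 kips → 0.75 × 204.4 = 153 kips.
Bearing: edge l_c = 1.156, r_n = 56.37 kips; interior l_c = 1.438, r_n = 70.08 kips; R_n = 56.37 + 4·70.08 = 336.7 kips → 253 kips.
Block shear: A_gv = 6.953, A_nv = 4.141, A_nt = 0.3906 in²; R_n = min(0.6F_uA_nv, 0.6F_yA_gv) + U_bs·F_u·A_nt = 186.9 kips → 140 kips.
Block shear governs: 140 kips.

140 kips (block shear governs)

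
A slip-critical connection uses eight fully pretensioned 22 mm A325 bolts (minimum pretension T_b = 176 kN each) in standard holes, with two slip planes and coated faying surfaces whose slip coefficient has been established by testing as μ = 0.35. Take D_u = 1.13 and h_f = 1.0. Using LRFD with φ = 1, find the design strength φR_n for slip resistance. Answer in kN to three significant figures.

R_n = μ · D_u · h_f · T_b · n_s · n_b = 0.35 × 1.13 × 1.0 × 176 × 2 × 8 = 1114 kN.
Design strength φR_n = 1 × 1114 = 1110 kN.

1110 kN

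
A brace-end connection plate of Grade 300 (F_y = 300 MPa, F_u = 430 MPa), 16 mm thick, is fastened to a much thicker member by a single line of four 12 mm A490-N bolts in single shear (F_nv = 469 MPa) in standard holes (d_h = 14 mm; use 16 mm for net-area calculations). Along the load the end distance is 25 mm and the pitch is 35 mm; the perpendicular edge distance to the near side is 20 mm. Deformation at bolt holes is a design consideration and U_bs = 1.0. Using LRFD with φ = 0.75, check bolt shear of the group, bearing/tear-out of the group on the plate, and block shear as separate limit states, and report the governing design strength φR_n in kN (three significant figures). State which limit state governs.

159 kN (bolt shear governs)

Bolt shear: A_b = π·12²/4 = 113.1 mm²; R_n = 469 × 113.1 × 4 × 1 / 1000 = 212.2 kN → 0.75 × 212.2 = 159 kN.
Bearing: edge l_c = 18, r_n = 148.6 kN; interior l_c = 21, r_n = 173.4 kN; R_n = 148.6 + 3·173.4 = 668.7 kN → 502 kN.
Block shear: A_gv = 2080, A_nv = 1184, A_nt = 192 mm²; R_n = min(0.6F_uA_nv, 0.6F_yA_gv) + U_bs·F_u·A_nt = 388 kN → 291 kN.
Bolt shear governs: 159 kN.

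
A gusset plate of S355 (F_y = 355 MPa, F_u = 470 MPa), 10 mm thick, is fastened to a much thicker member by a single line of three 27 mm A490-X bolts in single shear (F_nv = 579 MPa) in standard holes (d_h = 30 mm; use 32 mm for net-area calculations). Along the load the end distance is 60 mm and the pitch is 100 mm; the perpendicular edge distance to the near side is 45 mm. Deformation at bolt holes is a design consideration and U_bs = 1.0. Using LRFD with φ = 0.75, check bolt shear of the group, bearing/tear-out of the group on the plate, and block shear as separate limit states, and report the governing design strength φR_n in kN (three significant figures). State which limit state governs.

Bolt shear: A_b = π·27²/4 = 572.6 mm²; R_n = 579 × 572.6 × 3 × 1 / 1000 = 994.5 kN → 0.75 × 994.5 = 746 kN.
Bearing: edge l_c = 45, r_n = 253.8 kN; interior l_c = 70, r_n = 304.6 kN; R_n = 253.8 + 2·304.6 = 862.9 kN → 647 kN.
Block shear: A_gv = 2600, A_nv = 1800, A_nt = 290 mm²; R_n = min(0.6F_uA_nv, 0.6F_yA_gv) + U_bs·F_u·A_nt = 643.9 kN → 483 kN.
Block shear governs: 483 kN.

483 kN (block shear governs)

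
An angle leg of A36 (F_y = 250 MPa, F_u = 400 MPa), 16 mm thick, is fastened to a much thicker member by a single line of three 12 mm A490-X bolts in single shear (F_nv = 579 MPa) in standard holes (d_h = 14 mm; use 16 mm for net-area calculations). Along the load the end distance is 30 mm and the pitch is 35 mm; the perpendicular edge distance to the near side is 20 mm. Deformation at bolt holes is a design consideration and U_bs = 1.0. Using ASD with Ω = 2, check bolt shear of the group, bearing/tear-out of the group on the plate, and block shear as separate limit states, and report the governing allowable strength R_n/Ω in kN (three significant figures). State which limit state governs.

98.2 kN (bolt shear governs)

Bolt shear: A_b = π·12²/4 = 113.1 mm²; R_n = 579 × 113.1 × 3 × 1 / 1000 = 196.5 kN → 196.5 / 2 = 98.2 kN.
Bearing: edge l_c = 23, r_n = 176.6 kN; interior l_c = 21, r_n = 161.3 kN; R_n = 176.6 + 2·161.3 = 499.2 kN → 250 kN.
Block shear: A_gv = 1600, A_nv = 960, A_nt = 192 mm²; R_n = min(0.6F_uA_nv, 0.6F_yA_gv) + U_bs·F_u·A_nt = 307.2 kN → 154 kN.
Bolt shear governs: 98.2 kN.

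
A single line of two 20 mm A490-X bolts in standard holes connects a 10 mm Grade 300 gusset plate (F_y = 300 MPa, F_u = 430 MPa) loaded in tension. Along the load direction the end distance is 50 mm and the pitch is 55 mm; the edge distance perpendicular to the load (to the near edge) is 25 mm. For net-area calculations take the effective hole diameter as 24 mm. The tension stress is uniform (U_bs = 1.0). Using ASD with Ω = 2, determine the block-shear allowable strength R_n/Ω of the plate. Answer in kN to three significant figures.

117 kN

Shear plane L_v = 50 + 1·55 = 105 mm; A_gv = 105 × 10 = 1050 mm².
A_nv = (105 − 1.5·24) × 10 = 690 mm².
A_nt = (25 − 0.5·24) × 10 = 130 mm².
0.6 F_u A_nv = 178 kN; 0.6 F_y A_gv = 189 kN → shear rupture governs the shear term.
R_n = 178 + 1.0 × 430 × 130 / 1000 = 233.9 kN.
Allowable strength R_n/Ω = 233.9 / 2 = 117 kN.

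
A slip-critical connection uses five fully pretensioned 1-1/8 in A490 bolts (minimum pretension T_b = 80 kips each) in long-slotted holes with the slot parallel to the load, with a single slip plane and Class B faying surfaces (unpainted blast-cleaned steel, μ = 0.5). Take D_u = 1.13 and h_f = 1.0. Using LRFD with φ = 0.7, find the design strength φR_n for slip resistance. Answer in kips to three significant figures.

R_n = μ · D_u · h_f · T_b · n_s · n_b = 0.5 × 1.13 × 1.0 × 80 × 1 × 5 = 226 kips.
Design strength φR_n = 0.7 × 226 = 158 kips.

158 kips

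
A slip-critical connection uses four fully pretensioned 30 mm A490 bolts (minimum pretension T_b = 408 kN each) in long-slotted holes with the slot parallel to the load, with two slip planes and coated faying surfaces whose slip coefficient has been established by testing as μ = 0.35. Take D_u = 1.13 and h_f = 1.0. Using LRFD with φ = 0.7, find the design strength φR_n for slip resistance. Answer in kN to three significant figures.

R_n = μ · D_u · h_f · T_b · n_s · n_b = 0.35 × 1.13 × 1.0 × 408 × 2 × 4 = 1291 kN.
Design strength φR_n = 0.7 × 1291 = 904 kN.

904 kN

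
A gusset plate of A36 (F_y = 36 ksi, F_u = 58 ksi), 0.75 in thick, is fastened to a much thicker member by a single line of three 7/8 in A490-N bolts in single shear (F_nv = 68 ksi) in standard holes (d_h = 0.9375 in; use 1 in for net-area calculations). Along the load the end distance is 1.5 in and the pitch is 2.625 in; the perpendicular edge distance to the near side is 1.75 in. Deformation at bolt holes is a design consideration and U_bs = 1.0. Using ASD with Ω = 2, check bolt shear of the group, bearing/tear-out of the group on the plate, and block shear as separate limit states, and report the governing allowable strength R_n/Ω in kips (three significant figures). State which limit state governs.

61.3 kips (bolt shear governs)

Bolt shear: A_b = π·0.875²/4 = 0.6013 in²; R_n = 68 × 0.6013 × 3 × 1 = 122.7 kips → 122.7 / 2 = 61.3 kips.
Bearing: edge l_c = 1.031, r_n = 53.83 kips; interior l_c = 1.688, r_n = 88.09 kips; R_n = 53.83 + 2·88.09 = 230 kips → 115 kips.
Block shear: A_gv = 5.062, A_nv = 3.188, A_nt = 0.9375 in²; R_n = min(0.6F_uA_nv, 0.6F_yA_gv) + U_bs·F_u·A_nt = 163.7 kips → 81.9 kips.
Bolt shear governs: 61.3 kips.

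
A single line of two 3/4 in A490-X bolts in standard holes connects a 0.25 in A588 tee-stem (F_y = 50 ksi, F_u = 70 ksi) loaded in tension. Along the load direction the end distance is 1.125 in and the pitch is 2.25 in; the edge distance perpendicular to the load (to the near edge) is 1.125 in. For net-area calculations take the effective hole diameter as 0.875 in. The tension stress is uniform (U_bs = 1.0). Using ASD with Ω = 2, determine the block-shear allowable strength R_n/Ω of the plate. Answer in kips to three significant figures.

Shear plane L_v = 1.125 + 1·2.25 = 3.375 in; A_gv = 3.375 × 0.25 = 0.8438 in².
A_nv = (3.375 − 1.5·0.875) × 0.25 = 0.5156 in².
A_nt = (1.125 − 0.5·0.875) × 0.25 = 0.1719 in².
0.6 F_u A_nv = 21.66 kips; 0.6 F_y A_gv = 25.31 kips → shear rupture governs the shear term.
R_n = 21.66 + 1.0 × 70 × 0.1719 = 33.69 kips.
Allowable strength R_n/Ω = 33.69 / 2 = 16.8 kips.

16.8 kips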